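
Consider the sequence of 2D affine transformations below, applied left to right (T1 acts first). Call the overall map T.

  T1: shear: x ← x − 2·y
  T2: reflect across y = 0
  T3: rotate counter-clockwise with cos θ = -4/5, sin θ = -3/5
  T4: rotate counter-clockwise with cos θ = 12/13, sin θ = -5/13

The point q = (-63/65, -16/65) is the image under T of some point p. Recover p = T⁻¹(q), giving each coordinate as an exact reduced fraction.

p = (1, 0)

T1 = [1 -2 0; 0 1 0; 0 0 1]
T2·T1 = [1 -2 0; 0 -1 0; 0 0 1]
T3·…·T1 = [-4/5 1 0; -3/5 2 0; 0 0 1]
T4·…·T1 = [-63/65 22/13 0; -16/65 19/13 0; 0 0 1]
det M = -1; M⁻¹ = [-19/13 22/13 0; -16/65 63/65 0; 0 0 1]
M⁻¹ · (-63/65, -16/65)ᵀ = (1, 0)ᵀ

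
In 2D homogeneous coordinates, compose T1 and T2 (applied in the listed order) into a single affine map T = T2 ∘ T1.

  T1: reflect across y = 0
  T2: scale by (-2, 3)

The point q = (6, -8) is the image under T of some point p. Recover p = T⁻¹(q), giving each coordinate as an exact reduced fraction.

T1 = [1 0 0; 0 -1 0; 0 0 1]
T2·T1 = [-2 0 0; 0 -3 0; 0 0 1]
det M = 6; M⁻¹ = [-1/2 0 0; 0 -1/3 0; 0 0 1]
M⁻¹ · (6, -8)ᵀ = (-3, 8/3)ᵀ

p = (-3, 8/3)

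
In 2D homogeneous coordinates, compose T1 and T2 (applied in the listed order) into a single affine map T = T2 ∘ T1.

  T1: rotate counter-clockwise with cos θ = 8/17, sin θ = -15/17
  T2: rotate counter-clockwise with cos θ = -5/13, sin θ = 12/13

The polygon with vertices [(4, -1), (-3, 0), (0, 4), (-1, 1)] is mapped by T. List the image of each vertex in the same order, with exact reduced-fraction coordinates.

T1 rotate counter-clockwise with cos θ = 8/17, sin θ = -15/17: (4, -1) → (1, -4); (-3, 0) → (-24/17, 45/17); (0, 4) → (60/17, 32/17); (-1, 1) → (7/17, 23/17)
T2 rotate counter-clockwise with cos θ = -5/13, sin θ = 12/13: (1, -4) → (43/13, 32/13); (-24/17, 45/17) → (-420/221, -513/221); (60/17, 32/17) → (-684/221, 560/221); (7/17, 23/17) → (-311/221, -31/221)

image vertices: (43/13, 32/13), (-420/221, -513/221), (-684/221, 560/221), (-311/221, -31/221)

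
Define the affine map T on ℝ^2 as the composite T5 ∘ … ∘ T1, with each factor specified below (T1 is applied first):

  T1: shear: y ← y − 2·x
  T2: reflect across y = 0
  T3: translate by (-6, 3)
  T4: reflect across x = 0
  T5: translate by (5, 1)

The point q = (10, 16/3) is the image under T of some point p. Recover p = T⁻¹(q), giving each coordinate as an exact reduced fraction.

p = (1, 2/3)

T1 = [1 0 0; -2 1 0; 0 0 1]
T2·T1 = [1 0 0; 2 -1 0; 0 0 1]
T3·…·T1 = [1 0 -6; 2 -1 3; 0 0 1]
T4·…·T1 = [-1 0 6; 2 -1 3; 0 0 1]
T5·…·T1 = [-1 0 11; 2 -1 4; 0 0 1]
det M = 1; M⁻¹ = [-1 0 11; -2 -1 26; 0 0 1]
M⁻¹ · (10, 16/3)ᵀ = (1, 2/3)ᵀ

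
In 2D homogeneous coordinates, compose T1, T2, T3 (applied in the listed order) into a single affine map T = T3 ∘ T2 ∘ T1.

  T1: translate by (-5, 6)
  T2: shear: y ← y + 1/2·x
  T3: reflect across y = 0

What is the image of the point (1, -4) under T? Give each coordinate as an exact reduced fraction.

T1 translate by (-5, 6): (1, -4) → (-4, 2)
T2 shear: y ← y + 1/2·x: (-4, 2) → (-4, 0)
T3 reflect across y = 0: (-4, 0) → (-4, 0)

T(p) = (-4, 0)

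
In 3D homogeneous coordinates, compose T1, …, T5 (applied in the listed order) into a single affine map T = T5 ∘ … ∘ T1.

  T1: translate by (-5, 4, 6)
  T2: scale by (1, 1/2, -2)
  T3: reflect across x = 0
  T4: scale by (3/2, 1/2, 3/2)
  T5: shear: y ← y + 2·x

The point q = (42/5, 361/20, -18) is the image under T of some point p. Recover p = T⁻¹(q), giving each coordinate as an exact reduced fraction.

p = (-3/5, 1, 0)

T1 = [1 0 0 -5; 0 1 0 4; 0 0 1 6; 0 0 0 1]
T2·T1 = [1 0 0 -5; 0 1/2 0 2; 0 0 -2 -12; 0 0 0 1]
T3·…·T1 = [-1 0 0 5; 0 1/2 0 2; 0 0 -2 -12; 0 0 0 1]
T4·…·T1 = [-3/2 0 0 15/2; 0 1/4 0 1; 0 0 -3 -18; 0 0 0 1]
T5·…·T1 = [-3/2 0 0 15/2; -3 1/4 0 16; 0 0 -3 -18; 0 0 0 1]
det M = 9/8; M⁻¹ = [-2/3 0 0 5; -8 4 0 -4; 0 0 -1/3 -6; 0 0 0 1]
M⁻¹ · (42/5, 361/20, -18)ᵀ = (-3/5, 1, 0)ᵀ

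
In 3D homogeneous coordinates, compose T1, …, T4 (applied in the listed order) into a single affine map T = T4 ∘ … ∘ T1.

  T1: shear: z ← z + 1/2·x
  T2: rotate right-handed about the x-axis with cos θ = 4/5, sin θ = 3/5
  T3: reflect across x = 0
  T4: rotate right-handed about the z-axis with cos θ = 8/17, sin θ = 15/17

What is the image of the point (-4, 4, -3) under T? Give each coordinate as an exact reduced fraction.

T(p) = (-61/17, 548/85, -8/5)

T1 shear: z ← z + 1/2·x: (-4, 4, -3) → (-4, 4, -5)
T2 rotate right-handed about the x-axis with cos θ = 4/5, sin θ = 3/5: (-4, 4, -5) → (-4, 31/5, -8/5)
T3 reflect across x = 0: (-4, 31/5, -8/5) → (4, 31/5, -8/5)
T4 rotate right-handed about the z-axis with cos θ = 8/17, sin θ = 15/17: (4, 31/5, -8/5) → (-61/17, 548/85, -8/5)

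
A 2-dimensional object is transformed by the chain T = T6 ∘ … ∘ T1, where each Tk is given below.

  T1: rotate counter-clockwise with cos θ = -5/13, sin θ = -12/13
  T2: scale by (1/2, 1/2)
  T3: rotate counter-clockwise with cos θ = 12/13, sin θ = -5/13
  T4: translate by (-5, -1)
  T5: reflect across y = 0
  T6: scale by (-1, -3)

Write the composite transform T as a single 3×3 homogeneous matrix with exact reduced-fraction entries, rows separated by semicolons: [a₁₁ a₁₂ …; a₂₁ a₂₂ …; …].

T = [60/169 -119/338 5; -357/338 -180/169 -3; 0 0 1]

T1 = [-5/13 12/13 0; -12/13 -5/13 0; 0 0 1]
T2·T1 = [-5/26 6/13 0; -6/13 -5/26 0; 0 0 1]
T3·…·T1 = [-60/169 119/338 0; -119/338 -60/169 0; 0 0 1]
T4·…·T1 = [-60/169 119/338 -5; -119/338 -60/169 -1; 0 0 1]
T5·…·T1 = [-60/169 119/338 -5; 119/338 60/169 1; 0 0 1]
T6·…·T1 = [60/169 -119/338 5; -357/338 -180/169 -3; 0 0 1]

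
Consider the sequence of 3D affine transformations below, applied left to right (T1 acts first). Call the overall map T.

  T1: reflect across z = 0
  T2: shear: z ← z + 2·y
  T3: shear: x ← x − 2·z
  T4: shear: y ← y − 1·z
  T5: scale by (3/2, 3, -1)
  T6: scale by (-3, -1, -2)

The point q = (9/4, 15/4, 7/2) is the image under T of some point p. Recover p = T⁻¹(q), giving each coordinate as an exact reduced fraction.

p = (3, 1/2, -3/4)

T1 = [1 0 0 0; 0 1 0 0; 0 0 -1 0; 0 0 0 1]
T2·T1 = [1 0 0 0; 0 1 0 0; 0 2 -1 0; 0 0 0 1]
T3·…·T1 = [1 -4 2 0; 0 1 0 0; 0 2 -1 0; 0 0 0 1]
T4·…·T1 = [1 -4 2 0; 0 -1 1 0; 0 2 -1 0; 0 0 0 1]
T5·…·T1 = [3/2 -6 3 0; 0 -3 3 0; 0 -2 1 0; 0 0 0 1]
T6·…·T1 = [-9/2 18 -9 0; 0 3 -3 0; 0 4 -2 0; 0 0 0 1]
det M = -27; M⁻¹ = [-2/9 0 1 0; 0 -1/3 1/2 0; 0 -2/3 1/2 0; 0 0 0 1]
M⁻¹ · (9/4, 15/4, 7/2)ᵀ = (3, 1/2, -3/4)ᵀ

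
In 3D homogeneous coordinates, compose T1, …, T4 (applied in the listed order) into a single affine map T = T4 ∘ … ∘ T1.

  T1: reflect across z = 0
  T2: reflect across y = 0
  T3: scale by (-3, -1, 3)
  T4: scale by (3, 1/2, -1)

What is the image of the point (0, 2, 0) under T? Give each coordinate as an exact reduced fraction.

T1 reflect across z = 0: (0, 2, 0) → (0, 2, 0)
T2 reflect across y = 0: (0, 2, 0) → (0, -2, 0)
T3 scale by (-3, -1, 3): (0, -2, 0) → (0, 2, 0)
T4 scale by (3, 1/2, -1): (0, 2, 0) → (0, 1, 0)

T(p) = (0, 1, 0)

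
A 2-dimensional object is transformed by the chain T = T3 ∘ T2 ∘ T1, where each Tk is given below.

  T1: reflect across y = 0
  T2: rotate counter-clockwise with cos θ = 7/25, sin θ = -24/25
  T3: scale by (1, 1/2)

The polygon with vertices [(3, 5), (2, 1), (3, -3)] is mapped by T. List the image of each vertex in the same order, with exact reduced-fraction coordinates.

T1 reflect across y = 0: (3, 5) → (3, -5); (2, 1) → (2, -1); (3, -3) → (3, 3)
T2 rotate counter-clockwise with cos θ = 7/25, sin θ = -24/25: (3, -5) → (-99/25, -107/25); (2, -1) → (-2/5, -11/5); (3, 3) → (93/25, -51/25)
T3 scale by (1, 1/2): (-99/25, -107/25) → (-99/25, -107/50); (-2/5, -11/5) → (-2/5, -11/10); (93/25, -51/25) → (93/25, -51/50)

image vertices: (-99/25, -107/50), (-2/5, -11/10), (93/25, -51/50)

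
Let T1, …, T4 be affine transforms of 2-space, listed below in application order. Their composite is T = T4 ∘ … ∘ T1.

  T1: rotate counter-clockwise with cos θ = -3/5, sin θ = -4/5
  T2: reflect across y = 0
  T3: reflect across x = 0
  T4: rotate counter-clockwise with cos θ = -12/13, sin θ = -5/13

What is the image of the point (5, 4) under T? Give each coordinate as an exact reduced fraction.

T1 rotate counter-clockwise with cos θ = -3/5, sin θ = -4/5: (5, 4) → (1/5, -32/5)
T2 reflect across y = 0: (1/5, -32/5) → (1/5, 32/5)
T3 reflect across x = 0: (1/5, 32/5) → (-1/5, 32/5)
T4 rotate counter-clockwise with cos θ = -12/13, sin θ = -5/13: (-1/5, 32/5) → (172/65, -379/65)

T(p) = (172/65, -379/65)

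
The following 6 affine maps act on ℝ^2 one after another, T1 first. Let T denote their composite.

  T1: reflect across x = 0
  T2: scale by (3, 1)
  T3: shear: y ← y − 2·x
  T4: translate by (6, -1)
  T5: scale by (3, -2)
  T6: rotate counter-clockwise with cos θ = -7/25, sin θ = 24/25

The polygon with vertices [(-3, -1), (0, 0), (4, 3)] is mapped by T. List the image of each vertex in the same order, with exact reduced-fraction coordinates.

T1 reflect across x = 0: (-3, -1) → (3, -1); (0, 0) → (0, 0); (4, 3) → (-4, 3)
T2 scale by (3, 1): (3, -1) → (9, -1); (0, 0) → (0, 0); (-4, 3) → (-12, 3)
T3 shear: y ← y − 2·x: (9, -1) → (9, -19); (0, 0) → (0, 0); (-12, 3) → (-12, 27)
T4 translate by (6, -1): (9, -19) → (15, -20); (0, 0) → (6, -1); (-12, 27) → (-6, 26)
T5 scale by (3, -2): (15, -20) → (45, 40); (6, -1) → (18, 2); (-6, 26) → (-18, -52)
T6 rotate counter-clockwise with cos θ = -7/25, sin θ = 24/25: (45, 40) → (-51, 32); (18, 2) → (-174/25, 418/25); (-18, -52) → (1374/25, -68/25)

image vertices: (-51, 32), (-174/25, 418/25), (1374/25, -68/25)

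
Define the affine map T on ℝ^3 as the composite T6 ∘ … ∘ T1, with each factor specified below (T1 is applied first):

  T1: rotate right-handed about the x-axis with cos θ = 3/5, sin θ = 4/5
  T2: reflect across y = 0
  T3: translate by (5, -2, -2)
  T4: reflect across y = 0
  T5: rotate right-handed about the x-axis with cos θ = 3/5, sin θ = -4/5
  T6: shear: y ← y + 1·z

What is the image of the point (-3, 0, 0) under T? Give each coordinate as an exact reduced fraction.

T1 rotate right-handed about the x-axis with cos θ = 3/5, sin θ = 4/5: (-3, 0, 0) → (-3, 0, 0)
T2 reflect across y = 0: (-3, 0, 0) → (-3, 0, 0)
T3 translate by (5, -2, -2): (-3, 0, 0) → (2, -2, -2)
T4 reflect across y = 0: (2, -2, -2) → (2, 2, -2)
T5 rotate right-handed about the x-axis with cos θ = 3/5, sin θ = -4/5: (2, 2, -2) → (2, -2/5, -14/5)
T6 shear: y ← y + 1·z: (2, -2/5, -14/5) → (2, -16/5, -14/5)

T(p) = (2, -16/5, -14/5)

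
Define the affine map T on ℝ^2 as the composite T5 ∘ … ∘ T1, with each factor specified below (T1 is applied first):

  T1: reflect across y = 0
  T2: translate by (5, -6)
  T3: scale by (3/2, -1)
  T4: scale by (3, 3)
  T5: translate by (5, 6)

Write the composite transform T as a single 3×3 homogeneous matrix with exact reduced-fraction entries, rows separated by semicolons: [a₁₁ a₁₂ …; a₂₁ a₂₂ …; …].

T = [9/2 0 55/2; 0 3 24; 0 0 1]

T1 = [1 0 0; 0 -1 0; 0 0 1]
T2·T1 = [1 0 5; 0 -1 -6; 0 0 1]
T3·…·T1 = [3/2 0 15/2; 0 1 6; 0 0 1]
T4·…·T1 = [9/2 0 45/2; 0 3 18; 0 0 1]
T5·…·T1 = [9/2 0 55/2; 0 3 24; 0 0 1]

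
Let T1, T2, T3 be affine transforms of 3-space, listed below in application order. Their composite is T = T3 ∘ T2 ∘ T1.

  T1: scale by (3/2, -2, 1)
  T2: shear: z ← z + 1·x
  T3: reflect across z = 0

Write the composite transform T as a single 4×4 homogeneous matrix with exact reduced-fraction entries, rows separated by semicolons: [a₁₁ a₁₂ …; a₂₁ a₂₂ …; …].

T = [3/2 0 0 0; 0 -2 0 0; -3/2 0 -1 0; 0 0 0 1]

T1 = [3/2 0 0 0; 0 -2 0 0; 0 0 1 0; 0 0 0 1]
T2·T1 = [3/2 0 0 0; 0 -2 0 0; 3/2 0 1 0; 0 0 0 1]
T3·…·T1 = [3/2 0 0 0; 0 -2 0 0; -3/2 0 -1 0; 0 0 0 1]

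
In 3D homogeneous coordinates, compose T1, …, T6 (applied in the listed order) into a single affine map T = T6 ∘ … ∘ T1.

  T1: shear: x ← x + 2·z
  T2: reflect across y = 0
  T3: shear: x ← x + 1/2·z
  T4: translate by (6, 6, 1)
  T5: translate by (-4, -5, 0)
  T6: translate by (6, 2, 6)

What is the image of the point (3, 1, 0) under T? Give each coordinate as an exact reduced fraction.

T1 shear: x ← x + 2·z: (3, 1, 0) → (3, 1, 0)
T2 reflect across y = 0: (3, 1, 0) → (3, -1, 0)
T3 shear: x ← x + 1/2·z: (3, -1, 0) → (3, -1, 0)
T4 translate by (6, 6, 1): (3, -1, 0) → (9, 5, 1)
T5 translate by (-4, -5, 0): (9, 5, 1) → (5, 0, 1)
T6 translate by (6, 2, 6): (5, 0, 1) → (11, 2, 7)

T(p) = (11, 2, 7)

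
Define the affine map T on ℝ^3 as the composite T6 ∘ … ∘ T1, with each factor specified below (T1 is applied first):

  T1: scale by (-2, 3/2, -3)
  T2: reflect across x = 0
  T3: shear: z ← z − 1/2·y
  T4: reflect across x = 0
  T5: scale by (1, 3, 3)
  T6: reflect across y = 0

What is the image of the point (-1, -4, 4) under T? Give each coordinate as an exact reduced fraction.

T(p) = (2, 18, -27)

T1 scale by (-2, 3/2, -3): (-1, -4, 4) → (2, -6, -12)
T2 reflect across x = 0: (2, -6, -12) → (-2, -6, -12)
T3 shear: z ← z − 1/2·y: (-2, -6, -12) → (-2, -6, -9)
T4 reflect across x = 0: (-2, -6, -9) → (2, -6, -9)
T5 scale by (1, 3, 3): (2, -6, -9) → (2, -18, -27)
T6 reflect across y = 0: (2, -18, -27) → (2, 18, -27)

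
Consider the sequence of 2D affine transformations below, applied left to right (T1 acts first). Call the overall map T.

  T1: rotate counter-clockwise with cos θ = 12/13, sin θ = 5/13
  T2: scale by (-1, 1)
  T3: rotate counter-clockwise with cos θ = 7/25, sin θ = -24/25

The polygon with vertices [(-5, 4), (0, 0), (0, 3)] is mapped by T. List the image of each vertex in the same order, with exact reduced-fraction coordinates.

image vertices: (1112/325, -1759/325), (0, 0), (969/325, -108/325)

T1 rotate counter-clockwise with cos θ = 12/13, sin θ = 5/13: (-5, 4) → (-80/13, 23/13); (0, 0) → (0, 0); (0, 3) → (-15/13, 36/13)
T2 scale by (-1, 1): (-80/13, 23/13) → (80/13, 23/13); (0, 0) → (0, 0); (-15/13, 36/13) → (15/13, 36/13)
T3 rotate counter-clockwise with cos θ = 7/25, sin θ = -24/25: (80/13, 23/13) → (1112/325, -1759/325); (0, 0) → (0, 0); (15/13, 36/13) → (969/325, -108/325)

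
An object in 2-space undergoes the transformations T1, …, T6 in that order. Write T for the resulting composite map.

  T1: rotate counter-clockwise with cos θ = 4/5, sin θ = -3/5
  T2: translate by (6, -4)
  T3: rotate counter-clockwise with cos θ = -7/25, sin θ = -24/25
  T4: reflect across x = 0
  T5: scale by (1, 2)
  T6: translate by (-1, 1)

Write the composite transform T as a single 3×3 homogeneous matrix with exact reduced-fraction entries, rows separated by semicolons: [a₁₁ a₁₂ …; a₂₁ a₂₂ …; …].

T1 = [4/5 3/5 0; -3/5 4/5 0; 0 0 1]
T2·T1 = [4/5 3/5 6; -3/5 4/5 -4; 0 0 1]
T3·…·T1 = [-4/5 3/5 -138/25; -3/5 -4/5 -116/25; 0 0 1]
T4·…·T1 = [4/5 -3/5 138/25; -3/5 -4/5 -116/25; 0 0 1]
T5·…·T1 = [4/5 -3/5 138/25; -6/5 -8/5 -232/25; 0 0 1]
T6·…·T1 = [4/5 -3/5 113/25; -6/5 -8/5 -207/25; 0 0 1]

T = [4/5 -3/5 113/25; -6/5 -8/5 -207/25; 0 0 1]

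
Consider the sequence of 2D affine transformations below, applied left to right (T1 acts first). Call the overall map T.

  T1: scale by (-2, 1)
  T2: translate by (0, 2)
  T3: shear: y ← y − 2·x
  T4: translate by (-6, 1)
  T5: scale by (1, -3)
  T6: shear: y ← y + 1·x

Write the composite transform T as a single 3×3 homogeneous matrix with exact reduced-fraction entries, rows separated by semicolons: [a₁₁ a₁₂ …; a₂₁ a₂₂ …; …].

T1 = [-2 0 0; 0 1 0; 0 0 1]
T2·T1 = [-2 0 0; 0 1 2; 0 0 1]
T3·…·T1 = [-2 0 0; 4 1 2; 0 0 1]
T4·…·T1 = [-2 0 -6; 4 1 3; 0 0 1]
T5·…·T1 = [-2 0 -6; -12 -3 -9; 0 0 1]
T6·…·T1 = [-2 0 -6; -14 -3 -15; 0 0 1]

T = [-2 0 -6; -14 -3 -15; 0 0 1]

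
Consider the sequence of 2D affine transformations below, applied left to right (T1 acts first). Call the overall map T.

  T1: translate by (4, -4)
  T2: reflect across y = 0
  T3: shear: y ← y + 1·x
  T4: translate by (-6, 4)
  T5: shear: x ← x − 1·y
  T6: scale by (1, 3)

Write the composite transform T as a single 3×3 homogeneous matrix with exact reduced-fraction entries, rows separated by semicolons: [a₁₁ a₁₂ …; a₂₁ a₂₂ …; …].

T = [0 1 -14; 3 -3 36; 0 0 1]

T1 = [1 0 4; 0 1 -4; 0 0 1]
T2·T1 = [1 0 4; 0 -1 4; 0 0 1]
T3·…·T1 = [1 0 4; 1 -1 8; 0 0 1]
T4·…·T1 = [1 0 -2; 1 -1 12; 0 0 1]
T5·…·T1 = [0 1 -14; 1 -1 12; 0 0 1]
T6·…·T1 = [0 1 -14; 3 -3 36; 0 0 1]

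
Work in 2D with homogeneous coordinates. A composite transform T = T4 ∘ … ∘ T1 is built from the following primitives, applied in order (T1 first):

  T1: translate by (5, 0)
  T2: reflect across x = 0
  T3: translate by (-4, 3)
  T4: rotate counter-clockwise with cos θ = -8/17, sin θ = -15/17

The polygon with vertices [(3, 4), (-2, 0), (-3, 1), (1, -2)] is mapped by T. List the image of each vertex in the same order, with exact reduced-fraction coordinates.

image vertices: (201/17, 124/17), (101/17, 81/17), (108/17, 58/17), (95/17, 142/17)

T1 translate by (5, 0): (3, 4) → (8, 4); (-2, 0) → (3, 0); (-3, 1) → (2, 1); (1, -2) → (6, -2)
T2 reflect across x = 0: (8, 4) → (-8, 4); (3, 0) → (-3, 0); (2, 1) → (-2, 1); (6, -2) → (-6, -2)
T3 translate by (-4, 3): (-8, 4) → (-12, 7); (-3, 0) → (-7, 3); (-2, 1) → (-6, 4); (-6, -2) → (-10, 1)
T4 rotate counter-clockwise with cos θ = -8/17, sin θ = -15/17: (-12, 7) → (201/17, 124/17); (-7, 3) → (101/17, 81/17); (-6, 4) → (108/17, 58/17); (-10, 1) → (95/17, 142/17)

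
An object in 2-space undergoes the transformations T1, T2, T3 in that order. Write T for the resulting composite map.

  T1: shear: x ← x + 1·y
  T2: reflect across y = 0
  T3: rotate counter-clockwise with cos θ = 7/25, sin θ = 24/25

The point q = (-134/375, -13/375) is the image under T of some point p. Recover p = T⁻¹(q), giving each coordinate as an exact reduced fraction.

T1 = [1 1 0; 0 1 0; 0 0 1]
T2·T1 = [1 1 0; 0 -1 0; 0 0 1]
T3·…·T1 = [7/25 31/25 0; 24/25 17/25 0; 0 0 1]
det M = -1; M⁻¹ = [-17/25 31/25 0; 24/25 -7/25 0; 0 0 1]
M⁻¹ · (-134/375, -13/375)ᵀ = (1/5, -1/3)ᵀ

p = (1/5, -1/3)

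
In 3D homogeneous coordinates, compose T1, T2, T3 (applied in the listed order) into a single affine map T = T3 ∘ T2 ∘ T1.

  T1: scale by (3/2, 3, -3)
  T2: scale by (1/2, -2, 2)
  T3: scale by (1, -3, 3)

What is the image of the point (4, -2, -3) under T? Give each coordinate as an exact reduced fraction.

T1 scale by (3/2, 3, -3): (4, -2, -3) → (6, -6, 9)
T2 scale by (1/2, -2, 2): (6, -6, 9) → (3, 12, 18)
T3 scale by (1, -3, 3): (3, 12, 18) → (3, -36, 54)

T(p) = (3, -36, 54)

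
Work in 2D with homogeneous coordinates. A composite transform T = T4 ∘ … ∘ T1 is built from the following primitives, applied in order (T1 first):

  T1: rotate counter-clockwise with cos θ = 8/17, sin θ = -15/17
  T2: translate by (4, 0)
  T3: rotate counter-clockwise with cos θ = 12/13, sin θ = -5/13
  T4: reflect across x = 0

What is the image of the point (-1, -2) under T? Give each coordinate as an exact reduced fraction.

T(p) = (-355/221, -162/221)

T1 rotate counter-clockwise with cos θ = 8/17, sin θ = -15/17: (-1, -2) → (-38/17, -1/17)
T2 translate by (4, 0): (-38/17, -1/17) → (30/17, -1/17)
T3 rotate counter-clockwise with cos θ = 12/13, sin θ = -5/13: (30/17, -1/17) → (355/221, -162/221)
T4 reflect across x = 0: (355/221, -162/221) → (-355/221, -162/221)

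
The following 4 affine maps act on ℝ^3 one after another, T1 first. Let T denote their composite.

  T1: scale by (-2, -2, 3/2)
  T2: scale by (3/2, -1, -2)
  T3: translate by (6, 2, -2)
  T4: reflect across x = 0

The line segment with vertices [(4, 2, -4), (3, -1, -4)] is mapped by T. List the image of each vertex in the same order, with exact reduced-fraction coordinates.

image vertices: (6, 6, 10), (3, 0, 10)

T1 scale by (-2, -2, 3/2): (4, 2, -4) → (-8, -4, -6); (3, -1, -4) → (-6, 2, -6)
T2 scale by (3/2, -1, -2): (-8, -4, -6) → (-12, 4, 12); (-6, 2, -6) → (-9, -2, 12)
T3 translate by (6, 2, -2): (-12, 4, 12) → (-6, 6, 10); (-9, -2, 12) → (-3, 0, 10)
T4 reflect across x = 0: (-6, 6, 10) → (6, 6, 10); (-3, 0, 10) → (3, 0, 10)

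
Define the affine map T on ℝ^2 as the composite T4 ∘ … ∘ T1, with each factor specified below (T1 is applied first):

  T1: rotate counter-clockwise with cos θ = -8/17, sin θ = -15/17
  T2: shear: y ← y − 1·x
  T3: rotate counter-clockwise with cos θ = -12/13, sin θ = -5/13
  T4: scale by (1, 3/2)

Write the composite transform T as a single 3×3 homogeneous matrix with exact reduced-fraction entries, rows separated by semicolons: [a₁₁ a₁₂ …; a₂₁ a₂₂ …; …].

T = [61/221 -295/221 0; 186/221 603/442 0; 0 0 1]

T1 = [-8/17 15/17 0; -15/17 -8/17 0; 0 0 1]
T2·T1 = [-8/17 15/17 0; -7/17 -23/17 0; 0 0 1]
T3·…·T1 = [61/221 -295/221 0; 124/221 201/221 0; 0 0 1]
T4·…·T1 = [61/221 -295/221 0; 186/221 603/442 0; 0 0 1]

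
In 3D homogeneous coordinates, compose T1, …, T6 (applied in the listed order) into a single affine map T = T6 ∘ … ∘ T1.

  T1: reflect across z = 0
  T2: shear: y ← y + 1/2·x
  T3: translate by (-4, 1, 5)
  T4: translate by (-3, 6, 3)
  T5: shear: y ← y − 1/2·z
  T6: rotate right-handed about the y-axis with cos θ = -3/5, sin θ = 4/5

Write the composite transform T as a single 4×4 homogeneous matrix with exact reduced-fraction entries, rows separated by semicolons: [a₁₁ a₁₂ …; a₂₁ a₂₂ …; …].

T1 = [1 0 0 0; 0 1 0 0; 0 0 -1 0; 0 0 0 1]
T2·T1 = [1 0 0 0; 1/2 1 0 0; 0 0 -1 0; 0 0 0 1]
T3·…·T1 = [1 0 0 -4; 1/2 1 0 1; 0 0 -1 5; 0 0 0 1]
T4·…·T1 = [1 0 0 -7; 1/2 1 0 7; 0 0 -1 8; 0 0 0 1]
T5·…·T1 = [1 0 0 -7; 1/2 1 1/2 3; 0 0 -1 8; 0 0 0 1]
T6·…·T1 = [-3/5 0 -4/5 53/5; 1/2 1 1/2 3; -4/5 0 3/5 4/5; 0 0 0 1]

T = [-3/5 0 -4/5 53/5; 1/2 1 1/2 3; -4/5 0 3/5 4/5; 0 0 0 1]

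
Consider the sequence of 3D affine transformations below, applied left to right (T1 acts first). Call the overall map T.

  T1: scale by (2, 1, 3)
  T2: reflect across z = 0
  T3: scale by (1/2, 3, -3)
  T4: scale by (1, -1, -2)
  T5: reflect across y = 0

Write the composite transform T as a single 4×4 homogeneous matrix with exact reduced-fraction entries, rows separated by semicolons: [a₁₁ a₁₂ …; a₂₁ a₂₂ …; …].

T = [1 0 0 0; 0 3 0 0; 0 0 -18 0; 0 0 0 1]

T1 = [2 0 0 0; 0 1 0 0; 0 0 3 0; 0 0 0 1]
T2·T1 = [2 0 0 0; 0 1 0 0; 0 0 -3 0; 0 0 0 1]
T3·…·T1 = [1 0 0 0; 0 3 0 0; 0 0 9 0; 0 0 0 1]
T4·…·T1 = [1 0 0 0; 0 -3 0 0; 0 0 -18 0; 0 0 0 1]
T5·…·T1 = [1 0 0 0; 0 3 0 0; 0 0 -18 0; 0 0 0 1]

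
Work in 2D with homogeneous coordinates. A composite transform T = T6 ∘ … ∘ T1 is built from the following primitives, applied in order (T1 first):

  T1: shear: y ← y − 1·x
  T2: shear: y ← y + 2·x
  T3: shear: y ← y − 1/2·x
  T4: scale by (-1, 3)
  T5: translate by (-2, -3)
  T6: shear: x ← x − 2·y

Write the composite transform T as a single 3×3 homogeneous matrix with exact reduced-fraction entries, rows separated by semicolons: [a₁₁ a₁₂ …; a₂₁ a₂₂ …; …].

T1 = [1 0 0; -1 1 0; 0 0 1]
T2·T1 = [1 0 0; 1 1 0; 0 0 1]
T3·…·T1 = [1 0 0; 1/2 1 0; 0 0 1]
T4·…·T1 = [-1 0 0; 3/2 3 0; 0 0 1]
T5·…·T1 = [-1 0 -2; 3/2 3 -3; 0 0 1]
T6·…·T1 = [-4 -6 4; 3/2 3 -3; 0 0 1]

T = [-4 -6 4; 3/2 3 -3; 0 0 1]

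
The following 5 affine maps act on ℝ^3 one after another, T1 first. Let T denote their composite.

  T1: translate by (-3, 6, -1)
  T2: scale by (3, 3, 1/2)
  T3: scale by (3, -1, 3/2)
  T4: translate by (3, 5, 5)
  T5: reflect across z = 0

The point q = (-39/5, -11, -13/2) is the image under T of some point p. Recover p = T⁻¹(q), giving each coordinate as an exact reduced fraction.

T1 = [1 0 0 -3; 0 1 0 6; 0 0 1 -1; 0 0 0 1]
T2·T1 = [3 0 0 -9; 0 3 0 18; 0 0 1/2 -1/2; 0 0 0 1]
T3·…·T1 = [9 0 0 -27; 0 -3 0 -18; 0 0 3/4 -3/4; 0 0 0 1]
T4·…·T1 = [9 0 0 -24; 0 -3 0 -13; 0 0 3/4 17/4; 0 0 0 1]
T5·…·T1 = [9 0 0 -24; 0 -3 0 -13; 0 0 -3/4 -17/4; 0 0 0 1]
det M = 81/4; M⁻¹ = [1/9 0 0 8/3; 0 -1/3 0 -13/3; 0 0 -4/3 -17/3; 0 0 0 1]
M⁻¹ · (-39/5, -11, -13/2)ᵀ = (9/5, -2/3, 3)ᵀ

p = (9/5, -2/3, 3)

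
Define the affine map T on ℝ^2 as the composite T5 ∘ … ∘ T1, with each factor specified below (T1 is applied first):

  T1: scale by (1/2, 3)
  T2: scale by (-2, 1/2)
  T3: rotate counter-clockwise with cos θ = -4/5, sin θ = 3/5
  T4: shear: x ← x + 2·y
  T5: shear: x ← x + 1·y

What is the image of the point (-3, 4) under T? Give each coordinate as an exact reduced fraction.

T(p) = (-15, -3)

T1 scale by (1/2, 3): (-3, 4) → (-3/2, 12)
T2 scale by (-2, 1/2): (-3/2, 12) → (3, 6)
T3 rotate counter-clockwise with cos θ = -4/5, sin θ = 3/5: (3, 6) → (-6, -3)
T4 shear: x ← x + 2·y: (-6, -3) → (-12, -3)
T5 shear: x ← x + 1·y: (-12, -3) → (-15, -3)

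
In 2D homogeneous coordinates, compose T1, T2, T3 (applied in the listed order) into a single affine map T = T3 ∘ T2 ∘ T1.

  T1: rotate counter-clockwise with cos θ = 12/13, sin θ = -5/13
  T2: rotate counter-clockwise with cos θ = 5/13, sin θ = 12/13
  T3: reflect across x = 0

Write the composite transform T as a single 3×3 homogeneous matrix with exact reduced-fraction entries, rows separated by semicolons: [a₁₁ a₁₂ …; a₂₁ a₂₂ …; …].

T = [-120/169 119/169 0; 119/169 120/169 0; 0 0 1]

T1 = [12/13 5/13 0; -5/13 12/13 0; 0 0 1]
T2·T1 = [120/169 -119/169 0; 119/169 120/169 0; 0 0 1]
T3·…·T1 = [-120/169 119/169 0; 119/169 120/169 0; 0 0 1]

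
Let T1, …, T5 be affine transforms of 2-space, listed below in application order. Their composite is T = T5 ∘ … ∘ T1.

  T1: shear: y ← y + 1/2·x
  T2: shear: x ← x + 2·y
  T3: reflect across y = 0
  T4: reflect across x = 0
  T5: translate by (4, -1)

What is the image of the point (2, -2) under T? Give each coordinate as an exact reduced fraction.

T1 shear: y ← y + 1/2·x: (2, -2) → (2, -1)
T2 shear: x ← x + 2·y: (2, -1) → (0, -1)
T3 reflect across y = 0: (0, -1) → (0, 1)
T4 reflect across x = 0: (0, 1) → (0, 1)
T5 translate by (4, -1): (0, 1) → (4, 0)

T(p) = (4, 0)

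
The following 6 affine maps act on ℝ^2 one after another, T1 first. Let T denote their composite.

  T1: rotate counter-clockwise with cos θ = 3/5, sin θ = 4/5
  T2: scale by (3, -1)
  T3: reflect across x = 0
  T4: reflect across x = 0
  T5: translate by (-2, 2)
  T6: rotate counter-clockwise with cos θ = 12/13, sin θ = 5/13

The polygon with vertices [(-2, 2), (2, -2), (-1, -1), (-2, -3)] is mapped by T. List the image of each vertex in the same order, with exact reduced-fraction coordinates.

T1 rotate counter-clockwise with cos θ = 3/5, sin θ = 4/5: (-2, 2) → (-14/5, -2/5); (2, -2) → (14/5, 2/5); (-1, -1) → (1/5, -7/5); (-2, -3) → (6/5, -17/5)
T2 scale by (3, -1): (-14/5, -2/5) → (-42/5, 2/5); (14/5, 2/5) → (42/5, -2/5); (1/5, -7/5) → (3/5, 7/5); (6/5, -17/5) → (18/5, 17/5)
T3 reflect across x = 0: (-42/5, 2/5) → (42/5, 2/5); (42/5, -2/5) → (-42/5, -2/5); (3/5, 7/5) → (-3/5, 7/5); (18/5, 17/5) → (-18/5, 17/5)
T4 reflect across x = 0: (42/5, 2/5) → (-42/5, 2/5); (-42/5, -2/5) → (42/5, -2/5); (-3/5, 7/5) → (3/5, 7/5); (-18/5, 17/5) → (18/5, 17/5)
T5 translate by (-2, 2): (-42/5, 2/5) → (-52/5, 12/5); (42/5, -2/5) → (32/5, 8/5); (3/5, 7/5) → (-7/5, 17/5); (18/5, 17/5) → (8/5, 27/5)
T6 rotate counter-clockwise with cos θ = 12/13, sin θ = 5/13: (-52/5, 12/5) → (-684/65, -116/65); (32/5, 8/5) → (344/65, 256/65); (-7/5, 17/5) → (-13/5, 13/5); (8/5, 27/5) → (-3/5, 28/5)

image vertices: (-684/65, -116/65), (344/65, 256/65), (-13/5, 13/5), (-3/5, 28/5)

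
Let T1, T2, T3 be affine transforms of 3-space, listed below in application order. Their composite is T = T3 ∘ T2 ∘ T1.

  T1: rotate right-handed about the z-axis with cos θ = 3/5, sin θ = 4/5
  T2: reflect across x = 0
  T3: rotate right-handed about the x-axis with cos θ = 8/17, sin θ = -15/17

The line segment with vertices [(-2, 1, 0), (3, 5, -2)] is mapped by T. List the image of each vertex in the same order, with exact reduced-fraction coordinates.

T1 rotate right-handed about the z-axis with cos θ = 3/5, sin θ = 4/5: (-2, 1, 0) → (-2, -1, 0); (3, 5, -2) → (-11/5, 27/5, -2)
T2 reflect across x = 0: (-2, -1, 0) → (2, -1, 0); (-11/5, 27/5, -2) → (11/5, 27/5, -2)
T3 rotate right-handed about the x-axis with cos θ = 8/17, sin θ = -15/17: (2, -1, 0) → (2, -8/17, 15/17); (11/5, 27/5, -2) → (11/5, 66/85, -97/17)

image vertices: (2, -8/17, 15/17), (11/5, 66/85, -97/17)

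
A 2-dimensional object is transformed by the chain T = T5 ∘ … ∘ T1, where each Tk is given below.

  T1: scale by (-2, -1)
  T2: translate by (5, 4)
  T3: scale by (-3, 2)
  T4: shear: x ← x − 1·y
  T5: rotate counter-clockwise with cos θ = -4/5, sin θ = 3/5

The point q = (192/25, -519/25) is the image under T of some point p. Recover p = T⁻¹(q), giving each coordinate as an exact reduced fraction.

p = (7/5, -2)

T1 = [-2 0 0; 0 -1 0; 0 0 1]
T2·T1 = [-2 0 5; 0 -1 4; 0 0 1]
T3·…·T1 = [6 0 -15; 0 -2 8; 0 0 1]
T4·…·T1 = [6 2 -23; 0 -2 8; 0 0 1]
T5·…·T1 = [-24/5 -2/5 68/5; 18/5 14/5 -101/5; 0 0 1]
det M = -12; M⁻¹ = [-7/30 -1/30 5/2; 3/10 2/5 4; 0 0 1]
M⁻¹ · (192/25, -519/25)ᵀ = (7/5, -2)ᵀ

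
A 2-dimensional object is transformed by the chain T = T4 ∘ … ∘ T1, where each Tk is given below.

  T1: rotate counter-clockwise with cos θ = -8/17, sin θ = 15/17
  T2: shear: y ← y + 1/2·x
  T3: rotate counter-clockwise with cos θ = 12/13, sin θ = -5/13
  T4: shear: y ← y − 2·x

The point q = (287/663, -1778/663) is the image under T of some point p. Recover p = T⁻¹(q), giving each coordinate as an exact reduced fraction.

T1 = [-8/17 -15/17 0; 15/17 -8/17 0; 0 0 1]
T2·T1 = [-8/17 -15/17 0; 11/17 -31/34 0; 0 0 1]
T3·…·T1 = [-41/221 -515/442 0; 172/221 -111/221 0; 0 0 1]
T4·…·T1 = [-41/221 -515/442 0; 254/221 404/221 0; 0 0 1]
det M = 1; M⁻¹ = [404/221 515/442 0; -254/221 -41/221 0; 0 0 1]
M⁻¹ · (287/663, -1778/663)ᵀ = (-7/3, 0)ᵀ

p = (-7/3, 0)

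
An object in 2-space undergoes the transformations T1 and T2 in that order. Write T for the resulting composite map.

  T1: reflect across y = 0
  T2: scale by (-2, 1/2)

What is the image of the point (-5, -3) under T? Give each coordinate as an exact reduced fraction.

T(p) = (10, 3/2)

T1 reflect across y = 0: (-5, -3) → (-5, 3)
T2 scale by (-2, 1/2): (-5, 3) → (10, 3/2)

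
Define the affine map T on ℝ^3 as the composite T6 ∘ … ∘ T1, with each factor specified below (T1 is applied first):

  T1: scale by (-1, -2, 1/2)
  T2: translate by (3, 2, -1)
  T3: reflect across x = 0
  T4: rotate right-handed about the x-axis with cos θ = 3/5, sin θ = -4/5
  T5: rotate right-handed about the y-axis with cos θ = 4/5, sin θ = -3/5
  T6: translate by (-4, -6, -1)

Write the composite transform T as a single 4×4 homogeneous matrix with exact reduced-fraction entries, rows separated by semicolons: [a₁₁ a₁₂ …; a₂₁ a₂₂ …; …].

T = [4/5 -24/25 -9/50 -127/25; 0 -6/5 2/5 -28/5; 3/5 32/25 6/25 -114/25; 0 0 0 1]

T1 = [-1 0 0 0; 0 -2 0 0; 0 0 1/2 0; 0 0 0 1]
T2·T1 = [-1 0 0 3; 0 -2 0 2; 0 0 1/2 -1; 0 0 0 1]
T3·…·T1 = [1 0 0 -3; 0 -2 0 2; 0 0 1/2 -1; 0 0 0 1]
T4·…·T1 = [1 0 0 -3; 0 -6/5 2/5 2/5; 0 8/5 3/10 -11/5; 0 0 0 1]
T5·…·T1 = [4/5 -24/25 -9/50 -27/25; 0 -6/5 2/5 2/5; 3/5 32/25 6/25 -89/25; 0 0 0 1]
T6·…·T1 = [4/5 -24/25 -9/50 -127/25; 0 -6/5 2/5 -28/5; 3/5 32/25 6/25 -114/25; 0 0 0 1]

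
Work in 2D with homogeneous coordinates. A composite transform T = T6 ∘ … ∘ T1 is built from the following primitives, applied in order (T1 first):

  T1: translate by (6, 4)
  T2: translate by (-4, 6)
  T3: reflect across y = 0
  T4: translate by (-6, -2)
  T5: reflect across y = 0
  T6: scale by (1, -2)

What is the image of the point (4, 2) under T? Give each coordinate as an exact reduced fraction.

T(p) = (0, -28)

T1 translate by (6, 4): (4, 2) → (10, 6)
T2 translate by (-4, 6): (10, 6) → (6, 12)
T3 reflect across y = 0: (6, 12) → (6, -12)
T4 translate by (-6, -2): (6, -12) → (0, -14)
T5 reflect across y = 0: (0, -14) → (0, 14)
T6 scale by (1, -2): (0, 14) → (0, -28)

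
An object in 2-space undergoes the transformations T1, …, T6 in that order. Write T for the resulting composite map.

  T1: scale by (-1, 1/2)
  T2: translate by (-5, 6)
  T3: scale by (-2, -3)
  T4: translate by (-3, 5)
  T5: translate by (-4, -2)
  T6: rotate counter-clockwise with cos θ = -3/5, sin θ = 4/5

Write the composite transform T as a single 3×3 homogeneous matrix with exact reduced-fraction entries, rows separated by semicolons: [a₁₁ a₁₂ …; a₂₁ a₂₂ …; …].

T = [-6/5 6/5 51/5; 8/5 9/10 57/5; 0 0 1]

T1 = [-1 0 0; 0 1/2 0; 0 0 1]
T2·T1 = [-1 0 -5; 0 1/2 6; 0 0 1]
T3·…·T1 = [2 0 10; 0 -3/2 -18; 0 0 1]
T4·…·T1 = [2 0 7; 0 -3/2 -13; 0 0 1]
T5·…·T1 = [2 0 3; 0 -3/2 -15; 0 0 1]
T6·…·T1 = [-6/5 6/5 51/5; 8/5 9/10 57/5; 0 0 1]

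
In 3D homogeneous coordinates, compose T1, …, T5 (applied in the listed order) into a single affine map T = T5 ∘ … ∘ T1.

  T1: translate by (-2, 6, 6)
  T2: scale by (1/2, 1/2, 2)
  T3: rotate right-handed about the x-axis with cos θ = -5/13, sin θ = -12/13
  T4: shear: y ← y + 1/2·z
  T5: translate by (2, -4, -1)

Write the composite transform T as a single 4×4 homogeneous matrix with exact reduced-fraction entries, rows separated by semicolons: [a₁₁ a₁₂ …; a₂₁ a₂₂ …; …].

T = [1/2 0 0 1; 0 -11/26 19/13 29/13; 0 -6/13 -10/13 -109/13; 0 0 0 1]

T1 = [1 0 0 -2; 0 1 0 6; 0 0 1 6; 0 0 0 1]
T2·T1 = [1/2 0 0 -1; 0 1/2 0 3; 0 0 2 12; 0 0 0 1]
T3·…·T1 = [1/2 0 0 -1; 0 -5/26 24/13 129/13; 0 -6/13 -10/13 -96/13; 0 0 0 1]
T4·…·T1 = [1/2 0 0 -1; 0 -11/26 19/13 81/13; 0 -6/13 -10/13 -96/13; 0 0 0 1]
T5·…·T1 = [1/2 0 0 1; 0 -11/26 19/13 29/13; 0 -6/13 -10/13 -109/13; 0 0 0 1]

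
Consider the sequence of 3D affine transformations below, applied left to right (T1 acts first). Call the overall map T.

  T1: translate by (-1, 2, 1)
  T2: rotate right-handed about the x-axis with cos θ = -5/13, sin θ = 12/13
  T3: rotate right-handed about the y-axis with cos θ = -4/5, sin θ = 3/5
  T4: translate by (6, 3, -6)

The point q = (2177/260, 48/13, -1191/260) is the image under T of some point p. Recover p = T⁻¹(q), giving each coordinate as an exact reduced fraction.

T1 = [1 0 0 -1; 0 1 0 2; 0 0 1 1; 0 0 0 1]
T2·T1 = [1 0 0 -1; 0 -5/13 -12/13 -22/13; 0 12/13 -5/13 19/13; 0 0 0 1]
T3·…·T1 = [-4/5 36/65 -3/13 109/65; 0 -5/13 -12/13 -22/13; -3/5 -48/65 4/13 -37/65; 0 0 0 1]
T4·…·T1 = [-4/5 36/65 -3/13 499/65; 0 -5/13 -12/13 17/13; -3/5 -48/65 4/13 -427/65; 0 0 0 1]
det M = 1; M⁻¹ = [-4/5 0 -3/5 11/5; 36/65 -5/13 -48/65 -43/5; -3/13 -12/13 4/13 5; 0 0 0 1]
M⁻¹ · (2177/260, 48/13, -1191/260)ᵀ = (-7/4, -2, -7/4)ᵀ

p = (-7/4, -2, -7/4)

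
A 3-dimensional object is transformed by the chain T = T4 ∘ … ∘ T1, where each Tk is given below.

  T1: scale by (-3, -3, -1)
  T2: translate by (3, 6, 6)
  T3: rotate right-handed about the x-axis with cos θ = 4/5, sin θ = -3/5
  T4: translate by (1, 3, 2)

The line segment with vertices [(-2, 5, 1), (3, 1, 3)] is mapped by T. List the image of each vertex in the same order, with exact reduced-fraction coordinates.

T1 scale by (-3, -3, -1): (-2, 5, 1) → (6, -15, -1); (3, 1, 3) → (-9, -3, -3)
T2 translate by (3, 6, 6): (6, -15, -1) → (9, -9, 5); (-9, -3, -3) → (-6, 3, 3)
T3 rotate right-handed about the x-axis with cos θ = 4/5, sin θ = -3/5: (9, -9, 5) → (9, -21/5, 47/5); (-6, 3, 3) → (-6, 21/5, 3/5)
T4 translate by (1, 3, 2): (9, -21/5, 47/5) → (10, -6/5, 57/5); (-6, 21/5, 3/5) → (-5, 36/5, 13/5)

image vertices: (10, -6/5, 57/5), (-5, 36/5, 13/5)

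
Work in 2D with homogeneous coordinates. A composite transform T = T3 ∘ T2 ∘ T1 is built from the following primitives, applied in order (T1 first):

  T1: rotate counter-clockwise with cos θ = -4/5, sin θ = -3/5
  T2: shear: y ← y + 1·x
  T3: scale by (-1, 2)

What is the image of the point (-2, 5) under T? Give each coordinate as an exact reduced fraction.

T(p) = (-23/5, 18/5)

T1 rotate counter-clockwise with cos θ = -4/5, sin θ = -3/5: (-2, 5) → (23/5, -14/5)
T2 shear: y ← y + 1·x: (23/5, -14/5) → (23/5, 9/5)
T3 scale by (-1, 2): (23/5, 9/5) → (-23/5, 18/5)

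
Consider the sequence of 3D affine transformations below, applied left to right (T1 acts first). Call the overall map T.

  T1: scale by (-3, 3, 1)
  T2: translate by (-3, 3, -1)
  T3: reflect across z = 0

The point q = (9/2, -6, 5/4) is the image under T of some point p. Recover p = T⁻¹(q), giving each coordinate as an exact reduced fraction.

T1 = [-3 0 0 0; 0 3 0 0; 0 0 1 0; 0 0 0 1]
T2·T1 = [-3 0 0 -3; 0 3 0 3; 0 0 1 -1; 0 0 0 1]
T3·…·T1 = [-3 0 0 -3; 0 3 0 3; 0 0 -1 1; 0 0 0 1]
det M = 9; M⁻¹ = [-1/3 0 0 -1; 0 1/3 0 -1; 0 0 -1 1; 0 0 0 1]
M⁻¹ · (9/2, -6, 5/4)ᵀ = (-5/2, -3, -1/4)ᵀ

p = (-5/2, -3, -1/4)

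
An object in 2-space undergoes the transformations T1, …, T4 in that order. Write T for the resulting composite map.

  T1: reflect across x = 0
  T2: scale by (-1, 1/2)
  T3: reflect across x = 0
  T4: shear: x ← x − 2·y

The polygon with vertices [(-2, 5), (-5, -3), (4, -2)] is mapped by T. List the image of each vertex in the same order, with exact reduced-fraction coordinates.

T1 reflect across x = 0: (-2, 5) → (2, 5); (-5, -3) → (5, -3); (4, -2) → (-4, -2)
T2 scale by (-1, 1/2): (2, 5) → (-2, 5/2); (5, -3) → (-5, -3/2); (-4, -2) → (4, -1)
T3 reflect across x = 0: (-2, 5/2) → (2, 5/2); (-5, -3/2) → (5, -3/2); (4, -1) → (-4, -1)
T4 shear: x ← x − 2·y: (2, 5/2) → (-3, 5/2); (5, -3/2) → (8, -3/2); (-4, -1) → (-2, -1)

image vertices: (-3, 5/2), (8, -3/2), (-2, -1)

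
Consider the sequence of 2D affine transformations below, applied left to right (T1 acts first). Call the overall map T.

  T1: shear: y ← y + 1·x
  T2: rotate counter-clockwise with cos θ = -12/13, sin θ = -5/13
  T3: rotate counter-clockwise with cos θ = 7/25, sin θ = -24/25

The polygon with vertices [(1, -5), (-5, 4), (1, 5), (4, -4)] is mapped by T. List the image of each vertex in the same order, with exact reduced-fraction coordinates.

image vertices: (808/325, 1069/325), (1273/325, -1061/325), (-1722/325, -971/325), (-816/325, 1012/325)

T1 shear: y ← y + 1·x: (1, -5) → (1, -4); (-5, 4) → (-5, -1); (1, 5) → (1, 6); (4, -4) → (4, 0)
T2 rotate counter-clockwise with cos θ = -12/13, sin θ = -5/13: (1, -4) → (-32/13, 43/13); (-5, -1) → (55/13, 37/13); (1, 6) → (18/13, -77/13); (4, 0) → (-48/13, -20/13)
T3 rotate counter-clockwise with cos θ = 7/25, sin θ = -24/25: (-32/13, 43/13) → (808/325, 1069/325); (55/13, 37/13) → (1273/325, -1061/325); (18/13, -77/13) → (-1722/325, -971/325); (-48/13, -20/13) → (-816/325, 1012/325)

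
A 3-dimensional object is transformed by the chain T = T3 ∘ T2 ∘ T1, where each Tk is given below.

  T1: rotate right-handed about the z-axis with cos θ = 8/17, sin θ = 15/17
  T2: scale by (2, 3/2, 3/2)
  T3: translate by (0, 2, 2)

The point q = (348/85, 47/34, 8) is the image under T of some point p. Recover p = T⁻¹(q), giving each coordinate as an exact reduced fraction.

T1 = [8/17 -15/17 0 0; 15/17 8/17 0 0; 0 0 1 0; 0 0 0 1]
T2·T1 = [16/17 -30/17 0 0; 45/34 12/17 0 0; 0 0 3/2 0; 0 0 0 1]
T3·…·T1 = [16/17 -30/17 0 0; 45/34 12/17 0 2; 0 0 3/2 2; 0 0 0 1]
det M = 9/2; M⁻¹ = [4/17 10/17 0 -20/17; -15/34 16/51 0 -32/51; 0 0 2/3 -4/3; 0 0 0 1]
M⁻¹ · (348/85, 47/34, 8)ᵀ = (3/5, -2, 4)ᵀ

p = (3/5, -2, 4)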